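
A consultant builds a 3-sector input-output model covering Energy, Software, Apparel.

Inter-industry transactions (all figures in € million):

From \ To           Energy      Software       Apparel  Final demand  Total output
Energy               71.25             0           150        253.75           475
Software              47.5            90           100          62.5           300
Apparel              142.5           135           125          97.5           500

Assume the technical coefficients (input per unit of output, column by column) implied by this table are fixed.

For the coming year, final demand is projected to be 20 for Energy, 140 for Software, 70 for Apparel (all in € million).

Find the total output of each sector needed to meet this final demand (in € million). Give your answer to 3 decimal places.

x_1 = 144.246, x_2 = 318.329, x_3 = 342.029

Technical coefficients a_ij = z_ij / X_j:
  a_11 = 71.25/475 = 0.15, a_21 = 47.5/475 = 0.10, a_31 = 142.5/475 = 0.30
  a_12 = 0/300 = 0.00, a_22 = 90/300 = 0.30, a_32 = 135/300 = 0.45
  a_13 = 150/500 = 0.30, a_23 = 100/500 = 0.20, a_33 = 125/500 = 0.25
I − A =
  [   0.85     0.00    -0.30]
  [  -0.10     0.70    -0.20]
  [  -0.30    -0.45     0.75]
Cofactors of I−A, C_ij = (−1)^(i+j)·(minor ij) (rows/columns in the sector order above):
  C_11 = (0.70)(0.75) − (-0.20)(-0.45) = 0.4350
  C_12 = −[(-0.10)(0.75) − (-0.20)(-0.30)] = 0.1350
  C_13 = (-0.10)(-0.45) − (0.70)(-0.30) = 0.2550
  C_21 = −[(0.00)(0.75) − (-0.30)(-0.45)] = 0.1350
  C_22 = (0.85)(0.75) − (-0.30)(-0.30) = 0.5475
  C_23 = −[(0.85)(-0.45) − (0.00)(-0.30)] = 0.3825
  C_31 = (0.00)(-0.20) − (-0.30)(0.70) = 0.2100
  C_32 = −[(0.85)(-0.20) − (-0.30)(-0.10)] = 0.2000
  C_33 = (0.85)(0.70) − (0.00)(-0.10) = 0.5950
det(I−A) = Σ_j (I−A)_1j·C_1j = (0.85)(0.4350) + (0.00)(0.1350) + (-0.30)(0.2550) = 0.29325
adj(I−A) = Cᵀ =
  [ 0.4350   0.1350   0.2100]
  [ 0.1350   0.5475   0.2000]
  [ 0.2550   0.3825   0.5950]
(I − A)⁻¹ = adj(I−A) / det(I−A) ≈
  [   1.4834     0.4604     0.7161]
  [   0.4604     1.8670     0.6820]
  [   0.8696     1.3043     2.0290]
x = (I − A)⁻¹ d = adj(I−A)·d / det(I−A), with det(I−A) = 0.29325:
  x_1 = (0.4350·20 + 0.1350·140 + 0.2100·70) / 0.29325 = 42.30 / 0.29325 ≈ 144.246
  x_2 = (0.1350·20 + 0.5475·140 + 0.2000·70) / 0.29325 = 93.35 / 0.29325 ≈ 318.329
  x_3 = (0.2550·20 + 0.3825·140 + 0.5950·70) / 0.29325 = 100.30 / 0.29325 ≈ 342.029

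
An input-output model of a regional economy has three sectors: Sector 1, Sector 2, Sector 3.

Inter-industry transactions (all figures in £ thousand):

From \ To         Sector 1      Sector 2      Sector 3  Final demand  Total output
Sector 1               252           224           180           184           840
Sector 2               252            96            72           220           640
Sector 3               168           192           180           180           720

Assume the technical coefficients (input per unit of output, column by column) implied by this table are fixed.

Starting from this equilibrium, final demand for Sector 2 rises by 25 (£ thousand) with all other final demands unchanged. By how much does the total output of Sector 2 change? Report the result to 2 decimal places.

Δx_2 = 43.26

Technical coefficients a_ij = z_ij / X_j:
  a_11 = 252/840 = 0.30, a_21 = 252/840 = 0.30, a_31 = 168/840 = 0.20
  a_12 = 224/640 = 0.35, a_22 = 96/640 = 0.15, a_32 = 192/640 = 0.30
  a_13 = 180/720 = 0.25, a_23 = 72/720 = 0.10, a_33 = 180/720 = 0.25
I − A =
  [   0.70    -0.35    -0.25]
  [  -0.30     0.85    -0.10]
  [  -0.20    -0.30     0.75]
Cofactors of I−A, C_ij = (−1)^(i+j)·(minor ij) (rows/columns in the sector order above):
  C_11 = (0.85)(0.75) − (-0.10)(-0.30) = 0.6075
  C_12 = −[(-0.30)(0.75) − (-0.10)(-0.20)] = 0.2450
  C_13 = (-0.30)(-0.30) − (0.85)(-0.20) = 0.2600
  C_21 = −[(-0.35)(0.75) − (-0.25)(-0.30)] = 0.3375
  C_22 = (0.70)(0.75) − (-0.25)(-0.20) = 0.4750
  C_23 = −[(0.70)(-0.30) − (-0.35)(-0.20)] = 0.2800
  C_31 = (-0.35)(-0.10) − (-0.25)(0.85) = 0.2475
  C_32 = −[(0.70)(-0.10) − (-0.25)(-0.30)] = 0.1450
  C_33 = (0.70)(0.85) − (-0.35)(-0.30) = 0.4900
det(I−A) = Σ_j (I−A)_1j·C_1j = (0.70)(0.6075) + (-0.35)(0.2450) + (-0.25)(0.2600) = 0.2745
adj(I−A) = Cᵀ =
  [ 0.6075   0.3375   0.2475]
  [ 0.2450   0.4750   0.1450]
  [ 0.2600   0.2800   0.4900]
(I − A)⁻¹ = adj(I−A) / det(I−A) ≈
  [   2.2131     1.2295     0.9016]
  [   0.8925     1.7304     0.5282]
  [   0.9472     1.0200     1.7851]
Δx = (I − A)⁻¹ Δd with Δd having +25 in the Sector 2 component and 0 elsewhere.
So Δx_2 = L_22 · (+25), where L_22 = adj(I−A)_22 / det(I−A) = 0.4750 / 0.2745.
Δx_2 = 0.4750 × (+25) / 0.2745 = 11.875 / 0.2745 ≈ 43.26.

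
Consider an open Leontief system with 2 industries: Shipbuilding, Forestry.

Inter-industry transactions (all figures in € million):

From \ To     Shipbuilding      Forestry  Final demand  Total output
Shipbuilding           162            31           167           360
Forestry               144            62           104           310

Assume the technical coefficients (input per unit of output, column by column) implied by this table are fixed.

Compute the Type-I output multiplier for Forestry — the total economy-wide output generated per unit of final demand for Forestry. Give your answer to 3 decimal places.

m_2 = 1.625

Technical coefficients a_ij = z_ij / X_j:
  a_11 = 162/360 = 0.45, a_21 = 144/360 = 0.40
  a_12 = 31/310 = 0.10, a_22 = 62/310 = 0.20
I − A =
  [   0.55    -0.10]
  [  -0.40     0.80]
det(I−A) = (0.55)(0.80) − (-0.10)(-0.40) = 0.4000
adj(I−A) = [[0.80, 0.10], [0.40, 0.55]]
(I − A)⁻¹ = adj(I−A) / det(I−A) ≈
  [   2.0000     0.2500]
  [   1.0000     1.3750]
The output multiplier for sector j is the column-j sum of the Leontief inverse (I − A)⁻¹ = adj(I−A) / det(I−A).
Column 2 of adj(I−A): (0.10, 0.55); det(I−A) = 0.4000.
m_2 = (0.10 + 0.55) / 0.4000 = 0.65 / 0.4000 = 1.625.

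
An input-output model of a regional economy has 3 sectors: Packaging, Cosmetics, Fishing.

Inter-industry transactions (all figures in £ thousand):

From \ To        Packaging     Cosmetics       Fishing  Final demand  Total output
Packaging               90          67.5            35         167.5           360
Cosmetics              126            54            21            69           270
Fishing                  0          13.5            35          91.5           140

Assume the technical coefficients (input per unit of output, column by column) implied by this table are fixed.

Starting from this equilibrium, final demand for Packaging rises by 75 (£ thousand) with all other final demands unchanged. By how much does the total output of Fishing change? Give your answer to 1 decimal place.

Δx_F = 3.5

Technical coefficients a_ij = z_ij / X_j:
  a_PP = 90/360 = 0.25, a_CP = 126/360 = 0.35, a_FP = 0/360 = 0.00
  a_PC = 67.5/270 = 0.25, a_CC = 54/270 = 0.20, a_FC = 13.5/270 = 0.05
  a_PF = 35/140 = 0.25, a_CF = 21/140 = 0.15, a_FF = 35/140 = 0.25
I − A =
  [   0.75    -0.25    -0.25]
  [  -0.35     0.80    -0.15]
  [   0.00    -0.05     0.75]
Cofactors of I−A, C_ij = (−1)^(i+j)·(minor ij) (rows/columns in the sector order above):
  C_11 = (0.80)(0.75) − (-0.15)(-0.05) = 0.5925
  C_12 = −[(-0.35)(0.75) − (-0.15)(0.00)] = 0.2625
  C_13 = (-0.35)(-0.05) − (0.80)(0.00) = 0.0175
  C_21 = −[(-0.25)(0.75) − (-0.25)(-0.05)] = 0.2000
  C_22 = (0.75)(0.75) − (-0.25)(0.00) = 0.5625
  C_23 = −[(0.75)(-0.05) − (-0.25)(0.00)] = 0.0375
  C_31 = (-0.25)(-0.15) − (-0.25)(0.80) = 0.2375
  C_32 = −[(0.75)(-0.15) − (-0.25)(-0.35)] = 0.2000
  C_33 = (0.75)(0.80) − (-0.25)(-0.35) = 0.5125
det(I−A) = Σ_j (I−A)_1j·C_1j = (0.75)(0.5925) + (-0.25)(0.2625) + (-0.25)(0.0175) = 0.374375
adj(I−A) = Cᵀ =
  [ 0.5925   0.2000   0.2375]
  [ 0.2625   0.5625   0.2000]
  [ 0.0175   0.0375   0.5125]
(I − A)⁻¹ = adj(I−A) / det(I−A) ≈
  [   1.5826     0.5342     0.6344]
  [   0.7012     1.5025     0.5342]
  [   0.0467     0.1002     1.3689]
Δx = (I − A)⁻¹ Δd with Δd having +75 in the Packaging component and 0 elsewhere.
So Δx_F = L_FP · (+75), where L_FP = adj(I−A)_FP / det(I−A) = 0.0175 / 0.374375.
Δx_F = 0.0175 × (+75) / 0.374375 = 1.3125 / 0.374375 ≈ 3.5.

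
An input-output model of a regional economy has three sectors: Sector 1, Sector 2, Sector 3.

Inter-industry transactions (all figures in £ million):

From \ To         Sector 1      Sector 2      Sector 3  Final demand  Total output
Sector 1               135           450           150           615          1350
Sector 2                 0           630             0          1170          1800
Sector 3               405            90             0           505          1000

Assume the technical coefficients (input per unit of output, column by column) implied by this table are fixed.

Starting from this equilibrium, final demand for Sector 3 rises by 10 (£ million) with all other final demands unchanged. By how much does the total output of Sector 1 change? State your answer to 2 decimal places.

Δx_1 = 1.75

Technical coefficients a_ij = z_ij / X_j:
  a_11 = 135/1350 = 0.10, a_21 = 0/1350 = 0.00, a_31 = 405/1350 = 0.30
  a_12 = 450/1800 = 0.25, a_22 = 630/1800 = 0.35, a_32 = 90/1800 = 0.05
  a_13 = 150/1000 = 0.15, a_23 = 0/1000 = 0.00, a_33 = 0/1000 = 0.00
I − A =
  [   0.90    -0.25    -0.15]
  [   0.00     0.65     0.00]
  [  -0.30    -0.05     1.00]
Cofactors of I−A, C_ij = (−1)^(i+j)·(minor ij) (rows/columns in the sector order above):
  C_11 = (0.65)(1.00) − (0.00)(-0.05) = 0.6500
  C_12 = −[(0.00)(1.00) − (0.00)(-0.30)] = 0.0000
  C_13 = (0.00)(-0.05) − (0.65)(-0.30) = 0.1950
  C_21 = −[(-0.25)(1.00) − (-0.15)(-0.05)] = 0.2575
  C_22 = (0.90)(1.00) − (-0.15)(-0.30) = 0.8550
  C_23 = −[(0.90)(-0.05) − (-0.25)(-0.30)] = 0.1200
  C_31 = (-0.25)(0.00) − (-0.15)(0.65) = 0.0975
  C_32 = −[(0.90)(0.00) − (-0.15)(0.00)] = 0.0000
  C_33 = (0.90)(0.65) − (-0.25)(0.00) = 0.5850
det(I−A) = Σ_j (I−A)_1j·C_1j = (0.90)(0.6500) + (-0.25)(0.0000) + (-0.15)(0.1950) = 0.55575
adj(I−A) = Cᵀ =
  [ 0.6500   0.2575   0.0975]
  [ 0.0000   0.8550   0.0000]
  [ 0.1950   0.1200   0.5850]
(I − A)⁻¹ = adj(I−A) / det(I−A) ≈
  [   1.1696     0.4633     0.1754]
  [   0.0000     1.5385     0.0000]
  [   0.3509     0.2159     1.0526]
Δx = (I − A)⁻¹ Δd with Δd having +10 in the Sector 3 component and 0 elsewhere.
So Δx_1 = L_13 · (+10), where L_13 = adj(I−A)_13 / det(I−A) = 0.0975 / 0.55575.
Δx_1 = 0.0975 × (+10) / 0.55575 = 0.975 / 0.55575 ≈ 1.75.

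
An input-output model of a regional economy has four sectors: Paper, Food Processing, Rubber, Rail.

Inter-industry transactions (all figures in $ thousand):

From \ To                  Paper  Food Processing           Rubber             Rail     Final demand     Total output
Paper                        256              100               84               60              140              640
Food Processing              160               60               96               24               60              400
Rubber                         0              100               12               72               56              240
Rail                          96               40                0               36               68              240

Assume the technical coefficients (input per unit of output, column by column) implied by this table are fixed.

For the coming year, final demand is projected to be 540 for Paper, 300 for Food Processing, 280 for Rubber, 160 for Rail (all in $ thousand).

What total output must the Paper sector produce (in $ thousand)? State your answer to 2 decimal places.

Technical coefficients a_ij = z_ij / X_j:
  a_11 = 256/640 = 0.40, a_21 = 160/640 = 0.25, a_31 = 0/640 = 0.00, a_41 = 96/640 = 0.15
  a_12 = 100/400 = 0.25, a_22 = 60/400 = 0.15, a_32 = 100/400 = 0.25, a_42 = 40/400 = 0.10
  a_13 = 84/240 = 0.35, a_23 = 96/240 = 0.40, a_33 = 12/240 = 0.05, a_43 = 0/240 = 0.00
  a_14 = 60/240 = 0.25, a_24 = 24/240 = 0.10, a_34 = 72/240 = 0.30, a_44 = 36/240 = 0.15
I − A =
  [   0.60    -0.25    -0.35    -0.25]
  [  -0.25     0.85    -0.40    -0.10]
  [   0.00    -0.25     0.95    -0.30]
  [  -0.15    -0.10     0.00     0.85]
Compute the cofactors C_ij = (−1)^(i+j)·(3×3 minor ij) of I−A; the adjugate is their transpose:
adj(I−A) = Cᵀ =
  [ 0.579875   0.310500   0.344375   0.328625]
  [ 0.234125   0.433125   0.268625   0.214625]
  [ 0.102625   0.147375   0.332500   0.164875]
  [ 0.129875   0.105750   0.092375   0.343250]
det(I−A) = Σ_j (I−A)_1j·C_1j = (0.60)(0.579875) + (-0.25)(0.234125) + (-0.35)(0.102625) + (-0.25)(0.129875) = 0.22100625
(I − A)⁻¹ = adj(I−A) / det(I−A) ≈
  [   2.6238     1.4049     1.5582     1.4869]
  [   1.0594     1.9598     1.2155     0.9711]
  [   0.4644     0.6668     1.5045     0.7460]
  [   0.5877     0.4785     0.4180     1.5531]
x = (I − A)⁻¹ d = adj(I−A)·d / det(I−A), with det(I−A) = 0.22100625:
  x_1 = (0.579875·540 + 0.310500·300 + 0.344375·280 + 0.328625·160) / 0.22100625 = 555.2875 / 0.22100625 ≈ 2512.54
  x_2 = (0.234125·540 + 0.433125·300 + 0.268625·280 + 0.214625·160) / 0.22100625 = 365.92 / 0.22100625 ≈ 1655.70
  x_3 = (0.102625·540 + 0.147375·300 + 0.332500·280 + 0.164875·160) / 0.22100625 = 219.11 / 0.22100625 ≈ 991.42
  x_4 = (0.129875·540 + 0.105750·300 + 0.092375·280 + 0.343250·160) / 0.22100625 = 182.6425 / 0.22100625 ≈ 826.41

x_1 = 2512.54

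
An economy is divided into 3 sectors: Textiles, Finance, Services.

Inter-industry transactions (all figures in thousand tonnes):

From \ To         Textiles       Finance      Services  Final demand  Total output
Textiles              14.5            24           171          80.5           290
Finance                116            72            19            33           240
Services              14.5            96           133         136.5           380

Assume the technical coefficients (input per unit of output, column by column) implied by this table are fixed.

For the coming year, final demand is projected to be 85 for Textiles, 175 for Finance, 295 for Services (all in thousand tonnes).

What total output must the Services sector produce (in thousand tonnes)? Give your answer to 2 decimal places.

Technical coefficients a_ij = z_ij / X_j:
  a_11 = 14.5/290 = 0.05, a_21 = 116/290 = 0.40, a_31 = 14.5/290 = 0.05
  a_12 = 24/240 = 0.10, a_22 = 72/240 = 0.30, a_32 = 96/240 = 0.40
  a_13 = 171/380 = 0.45, a_23 = 19/380 = 0.05, a_33 = 133/380 = 0.35
I − A =
  [   0.95    -0.10    -0.45]
  [  -0.40     0.70    -0.05]
  [  -0.05    -0.40     0.65]
Cofactors of I−A, C_ij = (−1)^(i+j)·(minor ij) (rows/columns in the sector order above):
  C_11 = (0.70)(0.65) − (-0.05)(-0.40) = 0.4350
  C_12 = −[(-0.40)(0.65) − (-0.05)(-0.05)] = 0.2625
  C_13 = (-0.40)(-0.40) − (0.70)(-0.05) = 0.1950
  C_21 = −[(-0.10)(0.65) − (-0.45)(-0.40)] = 0.2450
  C_22 = (0.95)(0.65) − (-0.45)(-0.05) = 0.5950
  C_23 = −[(0.95)(-0.40) − (-0.10)(-0.05)] = 0.3850
  C_31 = (-0.10)(-0.05) − (-0.45)(0.70) = 0.3200
  C_32 = −[(0.95)(-0.05) − (-0.45)(-0.40)] = 0.2275
  C_33 = (0.95)(0.70) − (-0.10)(-0.40) = 0.6250
det(I−A) = Σ_j (I−A)_1j·C_1j = (0.95)(0.4350) + (-0.10)(0.2625) + (-0.45)(0.1950) = 0.29925
adj(I−A) = Cᵀ =
  [ 0.4350   0.2450   0.3200]
  [ 0.2625   0.5950   0.2275]
  [ 0.1950   0.3850   0.6250]
(I − A)⁻¹ = adj(I−A) / det(I−A) ≈
  [   1.4536     0.8187     1.0693]
  [   0.8772     1.9883     0.7602]
  [   0.6516     1.2865     2.0886]
x = (I − A)⁻¹ d = adj(I−A)·d / det(I−A), with det(I−A) = 0.29925:
  x_1 = (0.4350·85 + 0.2450·175 + 0.3200·295) / 0.29925 = 174.25 / 0.29925 ≈ 582.29
  x_2 = (0.2625·85 + 0.5950·175 + 0.2275·295) / 0.29925 = 193.55 / 0.29925 ≈ 646.78
  x_3 = (0.1950·85 + 0.3850·175 + 0.6250·295) / 0.29925 = 268.325 / 0.29925 ≈ 896.66

x_3 = 896.66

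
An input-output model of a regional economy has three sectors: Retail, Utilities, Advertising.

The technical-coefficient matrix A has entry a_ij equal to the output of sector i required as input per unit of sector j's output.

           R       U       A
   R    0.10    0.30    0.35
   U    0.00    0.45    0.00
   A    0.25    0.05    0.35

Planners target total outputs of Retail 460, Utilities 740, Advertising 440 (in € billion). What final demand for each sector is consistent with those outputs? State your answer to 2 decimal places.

I − A =
  [   0.90    -0.30    -0.35]
  [   0.00     0.55     0.00]
  [  -0.25    -0.05     0.65]
d = (I − A) x:
  d_R = (+0.90)·460 + (-0.30)·740 + (-0.35)·440 = 38.00
  d_U = (+0.00)·460 + (+0.55)·740 + (+0.00)·440 = 407.00
  d_A = (-0.25)·460 + (-0.05)·740 + (+0.65)·440 = 134.00

d_R = 38.00, d_U = 407.00, d_A = 134.00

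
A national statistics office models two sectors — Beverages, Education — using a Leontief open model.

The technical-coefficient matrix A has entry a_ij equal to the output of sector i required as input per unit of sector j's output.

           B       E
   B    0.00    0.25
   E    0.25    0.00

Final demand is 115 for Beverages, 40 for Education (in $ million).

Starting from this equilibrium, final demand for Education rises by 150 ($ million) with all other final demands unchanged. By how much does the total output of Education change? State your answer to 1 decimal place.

Δx_E = 160.0

I − A =
  [   1.00    -0.25]
  [  -0.25     1.00]
det(I−A) = (1.00)(1.00) − (-0.25)(-0.25) = 0.9375
adj(I−A) = [[1.00, 0.25], [0.25, 1.00]]
(I − A)⁻¹ = adj(I−A) / det(I−A) ≈
  [   1.0667     0.2667]
  [   0.2667     1.0667]
Δx = (I − A)⁻¹ Δd with Δd having +150 in the Education component and 0 elsewhere.
So Δx_E = L_EE · (+150), where L_EE = adj(I−A)_EE / det(I−A) = 1.00 / 0.9375.
Δx_E = 1.00 × (+150) / 0.9375 = 150.00 / 0.9375 = 160.0.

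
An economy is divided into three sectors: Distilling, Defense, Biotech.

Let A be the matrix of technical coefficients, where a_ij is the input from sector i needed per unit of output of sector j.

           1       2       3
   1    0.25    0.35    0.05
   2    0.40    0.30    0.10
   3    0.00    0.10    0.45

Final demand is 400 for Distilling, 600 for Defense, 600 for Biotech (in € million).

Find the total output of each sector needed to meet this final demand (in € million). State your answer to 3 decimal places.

x_1 = 1535.229, x_2 = 1940.667, x_3 = 1443.758

I − A =
  [   0.75    -0.35    -0.05]
  [  -0.40     0.70    -0.10]
  [   0.00    -0.10     0.55]
Cofactors of I−A, C_ij = (−1)^(i+j)·(minor ij) (rows/columns in the sector order above):
  C_11 = (0.70)(0.55) − (-0.10)(-0.10) = 0.3750
  C_12 = −[(-0.40)(0.55) − (-0.10)(0.00)] = 0.2200
  C_13 = (-0.40)(-0.10) − (0.70)(0.00) = 0.0400
  C_21 = −[(-0.35)(0.55) − (-0.05)(-0.10)] = 0.1975
  C_22 = (0.75)(0.55) − (-0.05)(0.00) = 0.4125
  C_23 = −[(0.75)(-0.10) − (-0.35)(0.00)] = 0.0750
  C_31 = (-0.35)(-0.10) − (-0.05)(0.70) = 0.0700
  C_32 = −[(0.75)(-0.10) − (-0.05)(-0.40)] = 0.0950
  C_33 = (0.75)(0.70) − (-0.35)(-0.40) = 0.3850
det(I−A) = Σ_j (I−A)_1j·C_1j = (0.75)(0.3750) + (-0.35)(0.2200) + (-0.05)(0.0400) = 0.20225
adj(I−A) = Cᵀ =
  [ 0.3750   0.1975   0.0700]
  [ 0.2200   0.4125   0.0950]
  [ 0.0400   0.0750   0.3850]
(I − A)⁻¹ = adj(I−A) / det(I−A) ≈
  [   1.8541     0.9765     0.3461]
  [   1.0878     2.0396     0.4697]
  [   0.1978     0.3708     1.9036]
x = (I − A)⁻¹ d = adj(I−A)·d / det(I−A), with det(I−A) = 0.20225:
  x_1 = (0.3750·400 + 0.1975·600 + 0.0700·600) / 0.20225 = 310.50 / 0.20225 ≈ 1535.229
  x_2 = (0.2200·400 + 0.4125·600 + 0.0950·600) / 0.20225 = 392.50 / 0.20225 ≈ 1940.667
  x_3 = (0.0400·400 + 0.0750·600 + 0.3850·600) / 0.20225 = 292.00 / 0.20225 ≈ 1443.758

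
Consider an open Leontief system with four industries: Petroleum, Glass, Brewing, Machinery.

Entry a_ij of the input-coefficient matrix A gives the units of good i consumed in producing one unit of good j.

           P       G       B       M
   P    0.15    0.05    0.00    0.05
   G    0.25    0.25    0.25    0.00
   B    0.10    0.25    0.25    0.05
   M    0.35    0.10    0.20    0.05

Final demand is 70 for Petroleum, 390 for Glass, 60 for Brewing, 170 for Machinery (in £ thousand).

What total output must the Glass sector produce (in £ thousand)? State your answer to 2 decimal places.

x_G = 686.10

I − A =
  [   0.85    -0.05     0.00    -0.05]
  [  -0.25     0.75    -0.25     0.00]
  [  -0.10    -0.25     0.75    -0.05]
  [  -0.35    -0.10    -0.20     0.95]
Compute the cofactors C_ij = (−1)^(i+j)·(3×3 minor ij) of I−A; the adjugate is their transpose:
adj(I−A) = Cᵀ =
  [ 0.466250   0.041375   0.020625   0.025625]
  [ 0.203750   0.583000   0.200000   0.021250]
  [ 0.145000   0.207875   0.579375   0.038125]
  [ 0.223750   0.120375   0.150625   0.414375]
det(I−A) = Σ_j (I−A)_1j·C_1j = (0.85)(0.466250) + (-0.05)(0.203750) + (0.00)(0.145000) + (-0.05)(0.223750) = 0.3749375
(I − A)⁻¹ = adj(I−A) / det(I−A) ≈
  [   1.2435     0.1104     0.0550     0.0683]
  [   0.5434     1.5549     0.5334     0.0567]
  [   0.3867     0.5544     1.5453     0.1017]
  [   0.5968     0.3211     0.4017     1.1052]
x = (I − A)⁻¹ d = adj(I−A)·d / det(I−A), with det(I−A) = 0.3749375:
  x_P = (0.466250·70 + 0.041375·390 + 0.020625·60 + 0.025625·170) / 0.3749375 = 54.3675 / 0.3749375 ≈ 145.00
  x_G = (0.203750·70 + 0.583000·390 + 0.200000·60 + 0.021250·170) / 0.3749375 = 257.245 / 0.3749375 ≈ 686.10
  x_B = (0.145000·70 + 0.207875·390 + 0.579375·60 + 0.038125·170) / 0.3749375 = 132.465 / 0.3749375 ≈ 353.30
  x_M = (0.223750·70 + 0.120375·390 + 0.150625·60 + 0.414375·170) / 0.3749375 = 142.09 / 0.3749375 ≈ 378.97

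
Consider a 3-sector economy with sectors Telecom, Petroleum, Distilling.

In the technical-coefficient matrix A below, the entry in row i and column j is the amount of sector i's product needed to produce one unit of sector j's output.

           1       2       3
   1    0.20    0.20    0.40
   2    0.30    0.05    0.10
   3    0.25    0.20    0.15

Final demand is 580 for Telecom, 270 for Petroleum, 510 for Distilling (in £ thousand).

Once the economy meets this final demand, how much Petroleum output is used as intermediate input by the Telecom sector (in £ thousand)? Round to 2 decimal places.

z_21 = 480.16

I − A =
  [   0.80    -0.20    -0.40]
  [  -0.30     0.95    -0.10]
  [  -0.25    -0.20     0.85]
Cofactors of I−A, C_ij = (−1)^(i+j)·(minor ij) (rows/columns in the sector order above):
  C_11 = (0.95)(0.85) − (-0.10)(-0.20) = 0.7875
  C_12 = −[(-0.30)(0.85) − (-0.10)(-0.25)] = 0.2800
  C_13 = (-0.30)(-0.20) − (0.95)(-0.25) = 0.2975
  C_21 = −[(-0.20)(0.85) − (-0.40)(-0.20)] = 0.2500
  C_22 = (0.80)(0.85) − (-0.40)(-0.25) = 0.5800
  C_23 = −[(0.80)(-0.20) − (-0.20)(-0.25)] = 0.2100
  C_31 = (-0.20)(-0.10) − (-0.40)(0.95) = 0.4000
  C_32 = −[(0.80)(-0.10) − (-0.40)(-0.30)] = 0.2000
  C_33 = (0.80)(0.95) − (-0.20)(-0.30) = 0.7000
det(I−A) = Σ_j (I−A)_1j·C_1j = (0.80)(0.7875) + (-0.20)(0.2800) + (-0.40)(0.2975) = 0.4550
adj(I−A) = Cᵀ =
  [ 0.7875   0.2500   0.4000]
  [ 0.2800   0.5800   0.2000]
  [ 0.2975   0.2100   0.7000]
(I − A)⁻¹ = adj(I−A) / det(I−A) ≈
  [   1.7308     0.5495     0.8791]
  [   0.6154     1.2747     0.4396]
  [   0.6538     0.4615     1.5385]
First solve x = (I − A)⁻¹ d = adj(I−A)·d / det(I−A); in particular x_1 = (0.7875·580 + 0.2500·270 + 0.4000·510) / 0.4550 = 728.25 / 0.4550 ≈ 1600.5495.
Intermediate flow from 2 to 1: z_21 = a_21 · x_1 = 0.30 × 728.25 / 0.4550 = 218.475 / 0.4550 ≈ 480.16.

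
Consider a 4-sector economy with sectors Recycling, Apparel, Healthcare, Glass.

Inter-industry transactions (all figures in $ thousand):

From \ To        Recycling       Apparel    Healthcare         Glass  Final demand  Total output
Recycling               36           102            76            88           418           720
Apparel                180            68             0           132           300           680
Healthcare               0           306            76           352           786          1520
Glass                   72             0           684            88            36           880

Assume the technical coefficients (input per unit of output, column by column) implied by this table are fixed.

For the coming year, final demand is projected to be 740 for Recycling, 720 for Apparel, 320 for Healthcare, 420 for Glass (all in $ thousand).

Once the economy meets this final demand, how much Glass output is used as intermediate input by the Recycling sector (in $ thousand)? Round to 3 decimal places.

Technical coefficients a_ij = z_ij / X_j:
  a_RR = 36/720 = 0.05, a_AR = 180/720 = 0.25, a_HR = 0/720 = 0.00, a_GR = 72/720 = 0.10
  a_RA = 102/680 = 0.15, a_AA = 68/680 = 0.10, a_HA = 306/680 = 0.45, a_GA = 0/680 = 0.00
  a_RH = 76/1520 = 0.05, a_AH = 0/1520 = 0.00, a_HH = 76/1520 = 0.05, a_GH = 684/1520 = 0.45
  a_RG = 88/880 = 0.10, a_AG = 132/880 = 0.15, a_HG = 352/880 = 0.40, a_GG = 88/880 = 0.10
I − A =
  [   0.95    -0.15    -0.05    -0.10]
  [  -0.25     0.90     0.00    -0.15]
  [   0.00    -0.45     0.95    -0.40]
  [  -0.10     0.00    -0.45     0.90]
Compute the cofactors C_ij = (−1)^(i+j)·(3×3 minor ij) of I−A; the adjugate is their transpose:
adj(I−A) = Cᵀ =
  [ 0.577125   0.141750   0.091125   0.128250]
  [ 0.183000   0.629750   0.087375   0.164125]
  [ 0.144000   0.386250   0.724500   0.402375]
  [ 0.136125   0.208875   0.372375   0.771000]
det(I−A) = Σ_j (I−A)_1j·C_1j = (0.95)(0.577125) + (-0.15)(0.183000) + (-0.05)(0.144000) + (-0.10)(0.136125) = 0.50000625
(I − A)⁻¹ = adj(I−A) / det(I−A) ≈
  [   1.1542     0.2835     0.1822     0.2565]
  [   0.3660     1.2595     0.1747     0.3282]
  [   0.2880     0.7725     1.4490     0.8047]
  [   0.2722     0.4177     0.7447     1.5420]
First solve x = (I − A)⁻¹ d = adj(I−A)·d / det(I−A); in particular x_R = (0.577125·740 + 0.141750·720 + 0.091125·320 + 0.128250·420) / 0.50000625 = 612.1575 / 0.50000625 ≈ 1224.29970.
Intermediate flow from G to R: z_GR = a_GR · x_R = 0.10 × 612.1575 / 0.50000625 = 61.21575 / 0.50000625 ≈ 122.430.

z_GR = 122.430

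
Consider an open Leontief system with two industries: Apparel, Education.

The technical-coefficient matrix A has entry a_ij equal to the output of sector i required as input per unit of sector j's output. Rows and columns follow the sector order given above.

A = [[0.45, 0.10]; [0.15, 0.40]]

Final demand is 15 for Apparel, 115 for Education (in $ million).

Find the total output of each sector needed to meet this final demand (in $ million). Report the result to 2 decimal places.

x_1 = 65.08, x_2 = 207.94

I − A =
  [   0.55    -0.10]
  [  -0.15     0.60]
det(I−A) = (0.55)(0.60) − (-0.10)(-0.15) = 0.3150
adj(I−A) = [[0.60, 0.10], [0.15, 0.55]]
(I − A)⁻¹ = adj(I−A) / det(I−A) ≈
  [   1.9048     0.3175]
  [   0.4762     1.7460]
x = (I − A)⁻¹ d = adj(I−A)·d / det(I−A), with det(I−A) = 0.3150:
  x_1 = (0.60·15 + 0.10·115) / 0.3150 = 20.50 / 0.3150 ≈ 65.08
  x_2 = (0.15·15 + 0.55·115) / 0.3150 = 65.50 / 0.3150 ≈ 207.94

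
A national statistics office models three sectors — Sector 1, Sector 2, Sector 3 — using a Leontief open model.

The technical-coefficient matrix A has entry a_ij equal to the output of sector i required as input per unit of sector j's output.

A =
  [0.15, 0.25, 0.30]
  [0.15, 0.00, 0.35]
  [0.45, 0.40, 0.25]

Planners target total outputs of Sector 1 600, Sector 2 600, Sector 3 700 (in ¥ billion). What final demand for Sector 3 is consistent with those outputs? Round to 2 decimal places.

d_3 = 15.00

I − A =
  [   0.85    -0.25    -0.30]
  [  -0.15     1.00    -0.35]
  [  -0.45    -0.40     0.75]
d = (I − A) x:
  d_1 = (+0.85)·600 + (-0.25)·600 + (-0.30)·700 = 150.00
  d_2 = (-0.15)·600 + (+1.00)·600 + (-0.35)·700 = 265.00
  d_3 = (-0.45)·600 + (-0.40)·600 + (+0.75)·700 = 15.00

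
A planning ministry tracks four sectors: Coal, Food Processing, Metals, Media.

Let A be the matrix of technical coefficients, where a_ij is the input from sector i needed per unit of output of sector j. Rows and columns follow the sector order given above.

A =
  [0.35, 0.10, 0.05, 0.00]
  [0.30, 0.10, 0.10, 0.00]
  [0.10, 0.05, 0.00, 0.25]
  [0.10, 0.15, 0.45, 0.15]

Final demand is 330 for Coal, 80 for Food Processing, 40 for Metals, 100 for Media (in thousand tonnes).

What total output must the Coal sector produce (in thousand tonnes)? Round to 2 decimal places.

I − A =
  [   0.65    -0.10    -0.05     0.00]
  [  -0.30     0.90    -0.10     0.00]
  [  -0.10    -0.05     1.00    -0.25]
  [  -0.10    -0.15    -0.45     0.85]
Compute the cofactors C_ij = (−1)^(i+j)·(3×3 minor ij) of I−A; the adjugate is their transpose:
adj(I−A) = Cᵀ =
  [ 0.655750   0.077750   0.046750   0.013750]
  [ 0.232250   0.473875   0.068000   0.020000]
  [ 0.123000   0.063000   0.471750   0.138750]
  [ 0.183250   0.126125   0.267250   0.545500]
det(I−A) = Σ_j (I−A)_1j·C_1j = (0.65)(0.655750) + (-0.10)(0.232250) + (-0.05)(0.123000) + (0.00)(0.183250) = 0.3968625
(I − A)⁻¹ = adj(I−A) / det(I−A) ≈
  [   1.6523     0.1959     0.1178     0.0346]
  [   0.5852     1.1941     0.1713     0.0504]
  [   0.3099     0.1587     1.1887     0.3496]
  [   0.4617     0.3178     0.6734     1.3745]
x = (I − A)⁻¹ d = adj(I−A)·d / det(I−A), with det(I−A) = 0.3968625:
  x_1 = (0.655750·330 + 0.077750·80 + 0.046750·40 + 0.013750·100) / 0.3968625 = 225.8625 / 0.3968625 ≈ 569.12
  x_2 = (0.232250·330 + 0.473875·80 + 0.068000·40 + 0.020000·100) / 0.3968625 = 119.2725 / 0.3968625 ≈ 300.54
  x_3 = (0.123000·330 + 0.063000·80 + 0.471750·40 + 0.138750·100) / 0.3968625 = 78.375 / 0.3968625 ≈ 197.49
  x_4 = (0.183250·330 + 0.126125·80 + 0.267250·40 + 0.545500·100) / 0.3968625 = 135.8025 / 0.3968625 ≈ 342.19

x_1 = 569.12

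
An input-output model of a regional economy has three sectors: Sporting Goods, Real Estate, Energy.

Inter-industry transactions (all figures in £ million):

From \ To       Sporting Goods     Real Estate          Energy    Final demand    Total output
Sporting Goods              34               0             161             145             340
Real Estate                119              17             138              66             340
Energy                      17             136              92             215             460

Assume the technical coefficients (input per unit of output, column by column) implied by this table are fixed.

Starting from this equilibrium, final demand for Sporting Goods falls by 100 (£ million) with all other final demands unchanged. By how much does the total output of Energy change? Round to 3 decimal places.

Technical coefficients a_ij = z_ij / X_j:
  a_11 = 34/340 = 0.10, a_21 = 119/340 = 0.35, a_31 = 17/340 = 0.05
  a_12 = 0/340 = 0.00, a_22 = 17/340 = 0.05, a_32 = 136/340 = 0.40
  a_13 = 161/460 = 0.35, a_23 = 138/460 = 0.30, a_33 = 92/460 = 0.20
I − A =
  [   0.90     0.00    -0.35]
  [  -0.35     0.95    -0.30]
  [  -0.05    -0.40     0.80]
Cofactors of I−A, C_ij = (−1)^(i+j)·(minor ij) (rows/columns in the sector order above):
  C_11 = (0.95)(0.80) − (-0.30)(-0.40) = 0.6400
  C_12 = −[(-0.35)(0.80) − (-0.30)(-0.05)] = 0.2950
  C_13 = (-0.35)(-0.40) − (0.95)(-0.05) = 0.1875
  C_21 = −[(0.00)(0.80) − (-0.35)(-0.40)] = 0.1400
  C_22 = (0.90)(0.80) − (-0.35)(-0.05) = 0.7025
  C_23 = −[(0.90)(-0.40) − (0.00)(-0.05)] = 0.3600
  C_31 = (0.00)(-0.30) − (-0.35)(0.95) = 0.3325
  C_32 = −[(0.90)(-0.30) − (-0.35)(-0.35)] = 0.3925
  C_33 = (0.90)(0.95) − (0.00)(-0.35) = 0.8550
det(I−A) = Σ_j (I−A)_1j·C_1j = (0.90)(0.6400) + (0.00)(0.2950) + (-0.35)(0.1875) = 0.510375
adj(I−A) = Cᵀ =
  [ 0.6400   0.1400   0.3325]
  [ 0.2950   0.7025   0.3925]
  [ 0.1875   0.3600   0.8550]
(I − A)⁻¹ = adj(I−A) / det(I−A) ≈
  [   1.2540     0.2743     0.6515]
  [   0.5780     1.3764     0.7690]
  [   0.3674     0.7054     1.6752]
Δx = (I − A)⁻¹ Δd with Δd having -100 in the Sporting Goods component and 0 elsewhere.
So Δx_3 = L_31 · (-100), where L_31 = adj(I−A)_31 / det(I−A) = 0.1875 / 0.510375.
Δx_3 = 0.1875 × (-100) / 0.510375 = -18.75 / 0.510375 ≈ -36.738.

Δx_3 = -36.738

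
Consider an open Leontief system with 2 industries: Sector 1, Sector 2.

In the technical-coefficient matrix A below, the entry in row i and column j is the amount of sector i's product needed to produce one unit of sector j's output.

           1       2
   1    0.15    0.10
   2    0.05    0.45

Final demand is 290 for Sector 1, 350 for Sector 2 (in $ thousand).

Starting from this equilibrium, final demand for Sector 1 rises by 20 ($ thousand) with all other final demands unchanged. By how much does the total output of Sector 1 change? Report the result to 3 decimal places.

Δx_1 = 23.784

I − A =
  [   0.85    -0.10]
  [  -0.05     0.55]
det(I−A) = (0.85)(0.55) − (-0.10)(-0.05) = 0.4625
adj(I−A) = [[0.55, 0.10], [0.05, 0.85]]
(I − A)⁻¹ = adj(I−A) / det(I−A) ≈
  [   1.1892     0.2162]
  [   0.1081     1.8378]
Δx = (I − A)⁻¹ Δd with Δd having +20 in the Sector 1 component and 0 elsewhere.
So Δx_1 = L_11 · (+20), where L_11 = adj(I−A)_11 / det(I−A) = 0.55 / 0.4625.
Δx_1 = 0.55 × (+20) / 0.4625 = 11.00 / 0.4625 ≈ 23.784.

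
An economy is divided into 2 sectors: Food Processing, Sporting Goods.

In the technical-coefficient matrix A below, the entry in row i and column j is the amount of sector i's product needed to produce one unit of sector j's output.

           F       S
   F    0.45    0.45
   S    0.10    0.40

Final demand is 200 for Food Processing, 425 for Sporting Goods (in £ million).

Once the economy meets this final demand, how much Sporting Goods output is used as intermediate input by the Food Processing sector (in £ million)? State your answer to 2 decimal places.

z_SF = 109.21

I − A =
  [   0.55    -0.45]
  [  -0.10     0.60]
det(I−A) = (0.55)(0.60) − (-0.45)(-0.10) = 0.2850
adj(I−A) = [[0.60, 0.45], [0.10, 0.55]]
(I − A)⁻¹ = adj(I−A) / det(I−A) ≈
  [   2.1053     1.5789]
  [   0.3509     1.9298]
First solve x = (I − A)⁻¹ d = adj(I−A)·d / det(I−A); in particular x_F = (0.60·200 + 0.45·425) / 0.2850 = 311.25 / 0.2850 ≈ 1092.1053.
Intermediate flow from S to F: z_SF = a_SF · x_F = 0.10 × 311.25 / 0.2850 = 31.125 / 0.2850 ≈ 109.21.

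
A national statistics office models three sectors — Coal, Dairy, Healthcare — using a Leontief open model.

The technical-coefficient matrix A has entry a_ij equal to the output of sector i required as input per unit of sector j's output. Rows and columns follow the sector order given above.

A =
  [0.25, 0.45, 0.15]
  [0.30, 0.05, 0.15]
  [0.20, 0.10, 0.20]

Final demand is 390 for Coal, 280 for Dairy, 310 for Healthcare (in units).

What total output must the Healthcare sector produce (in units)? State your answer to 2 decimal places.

I − A =
  [   0.75    -0.45    -0.15]
  [  -0.30     0.95    -0.15]
  [  -0.20    -0.10     0.80]
Cofactors of I−A, C_ij = (−1)^(i+j)·(minor ij) (rows/columns in the sector order above):
  C_11 = (0.95)(0.80) − (-0.15)(-0.10) = 0.7450
  C_12 = −[(-0.30)(0.80) − (-0.15)(-0.20)] = 0.2700
  C_13 = (-0.30)(-0.10) − (0.95)(-0.20) = 0.2200
  C_21 = −[(-0.45)(0.80) − (-0.15)(-0.10)] = 0.3750
  C_22 = (0.75)(0.80) − (-0.15)(-0.20) = 0.5700
  C_23 = −[(0.75)(-0.10) − (-0.45)(-0.20)] = 0.1650
  C_31 = (-0.45)(-0.15) − (-0.15)(0.95) = 0.2100
  C_32 = −[(0.75)(-0.15) − (-0.15)(-0.30)] = 0.1575
  C_33 = (0.75)(0.95) − (-0.45)(-0.30) = 0.5775
det(I−A) = Σ_j (I−A)_1j·C_1j = (0.75)(0.7450) + (-0.45)(0.2700) + (-0.15)(0.2200) = 0.40425
adj(I−A) = Cᵀ =
  [ 0.7450   0.3750   0.2100]
  [ 0.2700   0.5700   0.1575]
  [ 0.2200   0.1650   0.5775]
(I − A)⁻¹ = adj(I−A) / det(I−A) ≈
  [   1.8429     0.9276     0.5195]
  [   0.6679     1.4100     0.3896]
  [   0.5442     0.4082     1.4286]
x = (I − A)⁻¹ d = adj(I−A)·d / det(I−A), with det(I−A) = 0.40425:
  x_1 = (0.7450·390 + 0.3750·280 + 0.2100·310) / 0.40425 = 460.65 / 0.40425 ≈ 1139.52
  x_2 = (0.2700·390 + 0.5700·280 + 0.1575·310) / 0.40425 = 313.725 / 0.40425 ≈ 776.07
  x_3 = (0.2200·390 + 0.1650·280 + 0.5775·310) / 0.40425 = 311.025 / 0.40425 ≈ 769.39

x_3 = 769.39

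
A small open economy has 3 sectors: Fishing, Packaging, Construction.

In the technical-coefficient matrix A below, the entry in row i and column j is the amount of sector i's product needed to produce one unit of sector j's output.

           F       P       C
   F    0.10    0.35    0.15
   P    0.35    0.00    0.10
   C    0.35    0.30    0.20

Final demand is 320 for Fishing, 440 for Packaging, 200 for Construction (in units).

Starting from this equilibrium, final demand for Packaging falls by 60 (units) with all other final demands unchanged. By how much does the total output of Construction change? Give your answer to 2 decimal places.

I − A =
  [   0.90    -0.35    -0.15]
  [  -0.35     1.00    -0.10]
  [  -0.35    -0.30     0.80]
Cofactors of I−A, C_ij = (−1)^(i+j)·(minor ij) (rows/columns in the sector order above):
  C_11 = (1.00)(0.80) − (-0.10)(-0.30) = 0.7700
  C_12 = −[(-0.35)(0.80) − (-0.10)(-0.35)] = 0.3150
  C_13 = (-0.35)(-0.30) − (1.00)(-0.35) = 0.4550
  C_21 = −[(-0.35)(0.80) − (-0.15)(-0.30)] = 0.3250
  C_22 = (0.90)(0.80) − (-0.15)(-0.35) = 0.6675
  C_23 = −[(0.90)(-0.30) − (-0.35)(-0.35)] = 0.3925
  C_31 = (-0.35)(-0.10) − (-0.15)(1.00) = 0.1850
  C_32 = −[(0.90)(-0.10) − (-0.15)(-0.35)] = 0.1425
  C_33 = (0.90)(1.00) − (-0.35)(-0.35) = 0.7775
det(I−A) = Σ_j (I−A)_1j·C_1j = (0.90)(0.7700) + (-0.35)(0.3150) + (-0.15)(0.4550) = 0.5145
adj(I−A) = Cᵀ =
  [ 0.7700   0.3250   0.1850]
  [ 0.3150   0.6675   0.1425]
  [ 0.4550   0.3925   0.7775]
(I − A)⁻¹ = adj(I−A) / det(I−A) ≈
  [   1.4966     0.6317     0.3596]
  [   0.6122     1.2974     0.2770]
  [   0.8844     0.7629     1.5112]
Δx = (I − A)⁻¹ Δd with Δd having -60 in the Packaging component and 0 elsewhere.
So Δx_C = L_CP · (-60), where L_CP = adj(I−A)_CP / det(I−A) = 0.3925 / 0.5145.
Δx_C = 0.3925 × (-60) / 0.5145 = -23.55 / 0.5145 ≈ -45.77.

Δx_C = -45.77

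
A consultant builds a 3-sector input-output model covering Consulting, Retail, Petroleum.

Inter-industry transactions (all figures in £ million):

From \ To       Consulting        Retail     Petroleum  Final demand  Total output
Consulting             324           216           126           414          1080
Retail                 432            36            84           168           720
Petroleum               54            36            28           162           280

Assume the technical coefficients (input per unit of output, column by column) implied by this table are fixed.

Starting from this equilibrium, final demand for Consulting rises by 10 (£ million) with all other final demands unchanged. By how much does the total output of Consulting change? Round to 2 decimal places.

Technical coefficients a_ij = z_ij / X_j:
  a_11 = 324/1080 = 0.30, a_21 = 432/1080 = 0.40, a_31 = 54/1080 = 0.05
  a_12 = 216/720 = 0.30, a_22 = 36/720 = 0.05, a_32 = 36/720 = 0.05
  a_13 = 126/280 = 0.45, a_23 = 84/280 = 0.30, a_33 = 28/280 = 0.10
I − A =
  [   0.70    -0.30    -0.45]
  [  -0.40     0.95    -0.30]
  [  -0.05    -0.05     0.90]
Cofactors of I−A, C_ij = (−1)^(i+j)·(minor ij) (rows/columns in the sector order above):
  C_11 = (0.95)(0.90) − (-0.30)(-0.05) = 0.8400
  C_12 = −[(-0.40)(0.90) − (-0.30)(-0.05)] = 0.3750
  C_13 = (-0.40)(-0.05) − (0.95)(-0.05) = 0.0675
  C_21 = −[(-0.30)(0.90) − (-0.45)(-0.05)] = 0.2925
  C_22 = (0.70)(0.90) − (-0.45)(-0.05) = 0.6075
  C_23 = −[(0.70)(-0.05) − (-0.30)(-0.05)] = 0.0500
  C_31 = (-0.30)(-0.30) − (-0.45)(0.95) = 0.5175
  C_32 = −[(0.70)(-0.30) − (-0.45)(-0.40)] = 0.3900
  C_33 = (0.70)(0.95) − (-0.30)(-0.40) = 0.5450
det(I−A) = Σ_j (I−A)_1j·C_1j = (0.70)(0.8400) + (-0.30)(0.3750) + (-0.45)(0.0675) = 0.445125
adj(I−A) = Cᵀ =
  [ 0.8400   0.2925   0.5175]
  [ 0.3750   0.6075   0.3900]
  [ 0.0675   0.0500   0.5450]
(I − A)⁻¹ = adj(I−A) / det(I−A) ≈
  [   1.8871     0.6571     1.1626]
  [   0.8425     1.3648     0.8762]
  [   0.1516     0.1123     1.2244]
Δx = (I − A)⁻¹ Δd with Δd having +10 in the Consulting component and 0 elsewhere.
So Δx_1 = L_11 · (+10), where L_11 = adj(I−A)_11 / det(I−A) = 0.8400 / 0.445125.
Δx_1 = 0.8400 × (+10) / 0.445125 = 8.40 / 0.445125 ≈ 18.87.

Δx_1 = 18.87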